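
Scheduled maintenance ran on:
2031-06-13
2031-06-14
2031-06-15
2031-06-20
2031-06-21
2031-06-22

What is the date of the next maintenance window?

2031-06-27

The gap pattern 1, 1, 5, 1, 1 repeats every 3 events.
These are the Fridays, Saturdays and Sundays of each week.
Next Friday: 2031-06-27.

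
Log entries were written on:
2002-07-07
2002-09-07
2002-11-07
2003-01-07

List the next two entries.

Each date is the 7th; the gaps (62, 61, 61) track the month lengths.
The rule is the 7th of every 2 months.
Next: March 2003 → 2003-03-07.
Next: May 2003 → 2003-05-07.

2003-03-07, 2003-05-07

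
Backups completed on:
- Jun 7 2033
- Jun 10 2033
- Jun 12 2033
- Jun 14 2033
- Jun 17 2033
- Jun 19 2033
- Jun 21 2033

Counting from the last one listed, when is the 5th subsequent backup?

The gap pattern 3, 2, 2, 3, 2, 2 repeats every 3 events.
These are the Tuesdays, Fridays and Sundays of each week.
Next Friday: Jun 24 2033.
Next Sunday: Jun 26 2033.
Next Tuesday: Jun 28 2033.
The following Friday is Jul 1 2033.
The following Sunday is Jul 3 2033.

Jul 3 2033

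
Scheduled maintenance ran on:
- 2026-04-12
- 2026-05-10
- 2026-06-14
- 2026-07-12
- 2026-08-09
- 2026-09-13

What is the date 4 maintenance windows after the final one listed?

2027-01-10

Gaps: 28, 35, 28, 28, 35 days — a mix of 28 and 35. Every date is a Sunday.
Each is the 2nd Sunday of its month.
October 2026 — 2nd Sunday is 2026-10-11.
2nd Sunday of November 2026: 2026-11-08.
2nd Sunday of December 2026: 2026-12-13.
2nd Sunday of January 2027: 2027-01-10.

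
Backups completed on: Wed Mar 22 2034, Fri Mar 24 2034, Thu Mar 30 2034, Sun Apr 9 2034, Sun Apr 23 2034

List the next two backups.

Thu May 11 2034, Fri Jun 2 2034

Gaps: 2, 6, 10, 14 days — each gap is 4 larger than the previous one.
Next gap: 18 days. Sun Apr 23 2034 + 18 days = Thu May 11 2034.
Next gap: 22 days. Thu May 11 2034 + 22 days = Fri Jun 2 2034.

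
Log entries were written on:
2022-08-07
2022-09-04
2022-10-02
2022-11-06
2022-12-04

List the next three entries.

All dates are Sundays, 28, 28, 35, 28 days apart.
Specifically, the 1st Sunday of each month.
January 2023 — 1st Sunday is 2023-01-01.
1st Sunday of February 2023: 2023-02-05.
March 2023 — 1st Sunday is 2023-03-05.

2023-01-01, 2023-02-05, 2023-03-05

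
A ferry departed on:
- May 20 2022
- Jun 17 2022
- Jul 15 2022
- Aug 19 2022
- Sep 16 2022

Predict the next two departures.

Gaps: 28, 28, 35, 28 days — a mix of 28 and 35. Every date is a Friday.
Each is the 3rd Friday of its month.
October 2022 — 3rd Friday is Oct 21 2022.
3rd Friday of November 2022: Nov 18 2022.

Oct 21 2022, Nov 18 2022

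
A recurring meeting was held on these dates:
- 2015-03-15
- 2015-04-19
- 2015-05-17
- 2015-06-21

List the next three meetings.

2015-07-19, 2015-08-16, 2015-09-20

All dates are Sundays, 35, 28, 35 days apart.
Specifically, the 3rd Sunday of each month.
3rd Sunday of July 2015: 2015-07-19.
3rd Sunday of August 2015: 2015-08-16.
3rd Sunday of September 2015: 2015-09-20.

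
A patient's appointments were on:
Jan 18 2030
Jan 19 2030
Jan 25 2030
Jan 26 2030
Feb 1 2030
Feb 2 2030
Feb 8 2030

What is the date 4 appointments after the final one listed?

Feb 22 2030

Gaps: 1, 6, 1, 6, 1, 6 days — not constant, but cyclic with period 2.
The events fall on every Friday and Saturday.
The following Saturday is Feb 9 2030.
Next Friday: Feb 15 2030.
The following Saturday is Feb 16 2030.
Next Friday: Feb 22 2030.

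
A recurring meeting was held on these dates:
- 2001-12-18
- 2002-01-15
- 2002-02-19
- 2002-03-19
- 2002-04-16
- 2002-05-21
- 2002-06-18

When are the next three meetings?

2002-07-16, 2002-08-20, 2002-09-17

Gaps: 28, 35, 28, 28, 35, 28 days — a mix of 28 and 35. Every date is a Tuesday.
Each is the 3rd Tuesday of its month.
3rd Tuesday of July 2002: 2002-07-16.
3rd Tuesday of August 2002: 2002-08-20.
3rd Tuesday of September 2002: 2002-09-17.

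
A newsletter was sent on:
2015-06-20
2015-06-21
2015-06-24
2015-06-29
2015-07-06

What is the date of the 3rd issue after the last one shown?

2015-08-08

The spacing grows by 2 each time: 1, 3, 5, 7 days.
Next gap: 9 days. 2015-07-06 + 9 days = 2015-07-15.
Next gap: 11 days. 2015-07-15 + 11 days = 2015-07-26.
Next gap: 13 days. 2015-07-26 + 13 days = 2015-08-08.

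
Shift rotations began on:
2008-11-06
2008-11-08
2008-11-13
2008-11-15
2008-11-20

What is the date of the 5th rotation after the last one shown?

Every event lands on a Thursday or Saturday (gaps cycle 2, 5, 2, 5).
So the schedule is: every Thursday and Saturday.
Next Saturday: 2008-11-22.
The following Thursday is 2008-11-27.
Next Saturday: 2008-11-29.
Next Thursday: 2008-12-04.
The following Saturday is 2008-12-06.

2008-12-06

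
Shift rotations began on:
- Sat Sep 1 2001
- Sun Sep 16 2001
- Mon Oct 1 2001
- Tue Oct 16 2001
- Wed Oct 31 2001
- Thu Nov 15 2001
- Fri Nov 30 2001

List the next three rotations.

Gaps between consecutive events: 15, 15, 15, 15, 15, 15 days — a constant 15-day interval.
Fri Nov 30 2001 + 15 days = Sat Dec 15 2001.
Sat Dec 15 2001 + 15 days = Sun Dec 30 2001.
Sun Dec 30 2001 + 15 days = Mon Jan 14 2002.

Sat Dec 15 2001, Sun Dec 30 2001, Mon Jan 14 2002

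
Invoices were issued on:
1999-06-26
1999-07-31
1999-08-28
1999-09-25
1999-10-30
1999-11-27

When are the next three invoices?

These are Saturdays with 35, 28, 28, 35, 28-day gaps.
Each is the final Saturday of its month — 1999-07-31 is past the 28th, so '4th Saturday' doesn't fit.
Last Saturday of December 1999: 1999-12-25.
Last Saturday of January 2000: 2000-01-29.
February 2000 ends with Saturday 2000-02-26.

1999-12-25, 2000-01-29, 2000-02-26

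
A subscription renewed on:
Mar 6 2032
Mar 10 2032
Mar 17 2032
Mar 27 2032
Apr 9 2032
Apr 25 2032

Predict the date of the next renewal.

Gaps: 4, 7, 10, 13, 16 days — each gap is 3 larger than the previous one.
Next gap: 19 days. Apr 25 2032 + 19 days = May 14 2032.

May 14 2032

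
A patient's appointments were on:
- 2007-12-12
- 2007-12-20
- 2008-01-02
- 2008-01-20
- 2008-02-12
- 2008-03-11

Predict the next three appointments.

2008-04-13, 2008-05-21, 2008-07-03

Intervals are 8, 13, 18, 23, 28 days — an arithmetic progression with common difference 5.
Next gap: 33 days. 2008-03-11 + 33 days = 2008-04-13.
Next gap: 38 days. 2008-04-13 + 38 days = 2008-05-21.
Next gap: 43 days. 2008-05-21 + 43 days = 2008-07-03.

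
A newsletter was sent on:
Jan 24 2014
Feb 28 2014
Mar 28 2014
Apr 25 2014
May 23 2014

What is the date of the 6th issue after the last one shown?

Nov 28 2014

All dates are Fridays, 35, 28, 28, 28 days apart.
Specifically, the 4th Friday of each month.
4th Friday of June 2014: Jun 27 2014.
July 2014 — 4th Friday is Jul 25 2014.
4th Friday of August 2014: Aug 22 2014.
4th Friday of September 2014: Sep 26 2014.
October 2014 — 4th Friday is Oct 24 2014.
November 2014 — 4th Friday is Nov 28 2014.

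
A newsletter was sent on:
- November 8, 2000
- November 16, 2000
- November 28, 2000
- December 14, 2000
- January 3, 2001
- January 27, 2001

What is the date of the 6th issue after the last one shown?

The spacing grows by 4 each time: 8, 12, 16, 20, 24 days.
Next gap: 28 days. January 27, 2001 + 28 days = February 24, 2001.
Next gap: 32 days. February 24, 2001 + 32 days = March 28, 2001.
Next gap: 36 days. March 28, 2001 + 36 days = May 3, 2001.
Next gap: 40 days. May 3, 2001 + 40 days = June 12, 2001.
Next gap: 44 days. June 12, 2001 + 44 days = July 26, 2001.
Next gap: 48 days. July 26, 2001 + 48 days = September 12, 2001.

September 12, 2001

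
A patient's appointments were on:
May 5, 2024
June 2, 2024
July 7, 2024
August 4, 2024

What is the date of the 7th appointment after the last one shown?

Gaps: 28, 35, 28 days — a mix of 28 and 35. Every date is a Sunday.
Each is the 1st Sunday of its month.
1st Sunday of September 2024: September 1, 2024.
1st Sunday of October 2024: October 6, 2024.
1st Sunday of November 2024: November 3, 2024.
December 2024 — 1st Sunday is December 1, 2024.
1st Sunday of January 2025: January 5, 2025.
1st Sunday of February 2025: February 2, 2025.
March 2025 — 1st Sunday is March 2, 2025.

March 2, 2025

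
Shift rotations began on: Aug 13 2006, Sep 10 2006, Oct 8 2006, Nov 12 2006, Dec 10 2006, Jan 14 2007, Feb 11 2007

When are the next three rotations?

Mar 11 2007, Apr 8 2007, May 13 2007

All dates are Sundays, 28, 28, 35, 28, 35, 28 days apart.
Specifically, the 2nd Sunday of each month.
March 2007 — 2nd Sunday is Mar 11 2007.
April 2007 — 2nd Sunday is Apr 8 2007.
2nd Sunday of May 2007: May 13 2007.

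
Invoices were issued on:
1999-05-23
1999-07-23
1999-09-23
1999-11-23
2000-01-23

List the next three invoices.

2000-03-23, 2000-05-23, 2000-07-23

The day-of-month is always 23 (61, 62, 61, 61 days between events).
So this recurs on the 23rd of every 2 months.
March 2000: 2000-03-23.
Next: May 2000 → 2000-05-23.
July 2000: 2000-07-23.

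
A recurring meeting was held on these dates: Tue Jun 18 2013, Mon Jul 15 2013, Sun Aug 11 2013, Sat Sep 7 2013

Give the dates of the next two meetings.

Fri Oct 4 2013, Thu Oct 31 2013

Every event comes 27 days after the last (27, 27, 27).
Sat Sep 7 2013 + 27 days = Fri Oct 4 2013.
Fri Oct 4 2013 + 27 days = Thu Oct 31 2013.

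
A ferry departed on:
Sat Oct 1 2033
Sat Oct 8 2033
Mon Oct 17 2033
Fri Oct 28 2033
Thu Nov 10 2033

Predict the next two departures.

Fri Nov 25 2033, Mon Dec 12 2033

Intervals are 7, 9, 11, 13 days — an arithmetic progression with common difference 2.
Next gap: 15 days. Thu Nov 10 2033 + 15 days = Fri Nov 25 2033.
Next gap: 17 days. Fri Nov 25 2033 + 17 days = Mon Dec 12 2033.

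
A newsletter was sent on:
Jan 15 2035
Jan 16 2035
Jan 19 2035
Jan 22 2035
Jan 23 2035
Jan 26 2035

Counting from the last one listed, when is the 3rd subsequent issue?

Feb 2 2035

The gap pattern 1, 3, 3, 1, 3 repeats every 3 events.
These are the Mondays, Tuesdays and Fridays of each week.
Next Monday: Jan 29 2035.
Next Tuesday: Jan 30 2035.
The following Friday is Feb 2 2035.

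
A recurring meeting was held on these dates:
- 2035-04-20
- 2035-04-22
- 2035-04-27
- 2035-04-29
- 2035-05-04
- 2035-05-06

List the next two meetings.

2035-05-11, 2035-05-13

Every event lands on a Friday or Sunday (gaps cycle 2, 5, 2, 5, 2).
So the schedule is: every Friday and Sunday.
Next Friday: 2035-05-11.
Next Sunday: 2035-05-13.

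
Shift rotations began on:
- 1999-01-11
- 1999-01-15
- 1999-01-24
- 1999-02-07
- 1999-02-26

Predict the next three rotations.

The spacing grows by 5 each time: 4, 9, 14, 19 days.
Next gap: 24 days. 1999-02-26 + 24 days = 1999-03-22.
Next gap: 29 days. 1999-03-22 + 29 days = 1999-04-20.
Next gap: 34 days. 1999-04-20 + 34 days = 1999-05-24.

1999-03-22, 1999-04-20, 1999-05-24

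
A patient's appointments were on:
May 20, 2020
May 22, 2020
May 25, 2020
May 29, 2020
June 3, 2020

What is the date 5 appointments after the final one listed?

July 13, 2020

Gaps: 2, 3, 4, 5 days — each gap is 1 larger than the previous one.
Next gap: 6 days. June 3, 2020 + 6 days = June 9, 2020.
Next gap: 7 days. June 9, 2020 + 7 days = June 16, 2020.
Next gap: 8 days. June 16, 2020 + 8 days = June 24, 2020.
Next gap: 9 days. June 24, 2020 + 9 days = July 3, 2020.
Next gap: 10 days. July 3, 2020 + 10 days = July 13, 2020.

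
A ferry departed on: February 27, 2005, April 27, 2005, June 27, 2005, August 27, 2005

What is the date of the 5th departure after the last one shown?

June 27, 2006

The day-of-month is always 27 (59, 61, 61 days between events).
So this recurs on the 27th of every 2 months.
Next: October 2005 → October 27, 2005.
December 2005: December 27, 2005.
February 2006: February 27, 2006.
April 2006: April 27, 2006.
Next: June 2006 → June 27, 2006.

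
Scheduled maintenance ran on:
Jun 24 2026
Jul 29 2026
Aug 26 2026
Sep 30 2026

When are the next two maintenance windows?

Every date is a Wednesday; gaps 35, 28, 35 days.
Each is the last Wednesday of its month (at least one falls on the 29th or later, ruling out '4th Wednesday').
Last Wednesday of October 2026: Oct 28 2026.
November 2026 ends with Wednesday Nov 25 2026.

Oct 28 2026, Nov 25 2026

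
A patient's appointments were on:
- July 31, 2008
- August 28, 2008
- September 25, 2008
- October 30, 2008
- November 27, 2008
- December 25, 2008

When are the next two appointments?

These are Thursdays with 28, 28, 35, 28, 28-day gaps.
Each is the final Thursday of its month — July 31, 2008 is past the 28th, so '4th Thursday' doesn't fit.
Last Thursday of January 2009: January 29, 2009.
Last Thursday of February 2009: February 26, 2009.

January 29, 2009; February 26, 2009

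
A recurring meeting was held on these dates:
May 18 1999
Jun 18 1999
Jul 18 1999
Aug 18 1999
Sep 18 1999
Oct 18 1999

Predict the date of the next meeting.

Nov 18 1999

Each date is the 18th; the gaps (31, 30, 31, 31, 30) track the month lengths.
The rule is the 18th of each month.
Next: November 1999 → Nov 18 1999.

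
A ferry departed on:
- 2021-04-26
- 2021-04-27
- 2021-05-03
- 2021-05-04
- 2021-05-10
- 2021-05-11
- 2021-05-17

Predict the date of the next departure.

2021-05-18

Gaps: 1, 6, 1, 6, 1, 6 days — not constant, but cyclic with period 2.
The events fall on every Monday and Tuesday.
Next Tuesday: 2021-05-18.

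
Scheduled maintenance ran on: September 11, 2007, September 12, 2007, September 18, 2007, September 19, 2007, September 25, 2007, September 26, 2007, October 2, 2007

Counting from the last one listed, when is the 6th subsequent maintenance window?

October 23, 2007

Every event lands on a Tuesday or Wednesday (gaps cycle 1, 6, 1, 6, 1, 6).
So the schedule is: every Tuesday and Wednesday.
Next Wednesday: October 3, 2007.
The following Tuesday is October 9, 2007.
Next Wednesday: October 10, 2007.
Next Tuesday: October 16, 2007.
The following Wednesday is October 17, 2007.
Next Tuesday: October 23, 2007.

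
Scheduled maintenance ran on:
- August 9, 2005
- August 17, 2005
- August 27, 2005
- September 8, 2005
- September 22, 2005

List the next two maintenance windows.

The spacing grows by 2 each time: 8, 10, 12, 14 days.
Next gap: 16 days. September 22, 2005 + 16 days = October 8, 2005.
Next gap: 18 days. October 8, 2005 + 18 days = October 26, 2005.

October 8, 2005; October 26, 2005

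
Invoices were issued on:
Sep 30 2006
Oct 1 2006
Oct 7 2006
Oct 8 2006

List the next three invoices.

Every event lands on a Saturday or Sunday (gaps cycle 1, 6, 1).
So the schedule is: every Saturday and Sunday.
Next Saturday: Oct 14 2006.
Next Sunday: Oct 15 2006.
The following Saturday is Oct 21 2006.

Oct 14 2006, Oct 15 2006, Oct 21 2006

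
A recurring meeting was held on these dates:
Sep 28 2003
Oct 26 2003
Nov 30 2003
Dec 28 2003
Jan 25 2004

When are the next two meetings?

Every date is a Sunday; gaps 28, 35, 28, 28 days.
Each is the last Sunday of its month (at least one falls on the 29th or later, ruling out '4th Sunday').
February 2004 ends with Sunday Feb 29 2004.
Last Sunday of March 2004: Mar 28 2004.

Feb 29 2004, Mar 28 2004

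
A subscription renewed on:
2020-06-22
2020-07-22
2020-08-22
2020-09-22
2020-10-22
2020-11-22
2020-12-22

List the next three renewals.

Gaps: 30, 31, 31, 30, 31, 30 days — not constant. Every event is on the 22nd of the month.
Pattern: the 22nd of each month.
January 2021: 2021-01-22.
February 2021: 2021-02-22.
Next: March 2021 → 2021-03-22.

2021-01-22, 2021-02-22, 2021-03-22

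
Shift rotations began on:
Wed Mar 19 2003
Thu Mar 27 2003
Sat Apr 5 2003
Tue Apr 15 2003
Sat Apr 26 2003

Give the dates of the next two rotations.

Thu May 8 2003, Wed May 21 2003

Gaps: 8, 9, 10, 11 days — each gap is 1 larger than the previous one.
Next gap: 12 days. Sat Apr 26 2003 + 12 days = Thu May 8 2003.
Next gap: 13 days. Thu May 8 2003 + 13 days = Wed May 21 2003.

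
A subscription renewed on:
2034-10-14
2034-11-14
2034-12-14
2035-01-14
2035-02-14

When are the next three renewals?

Each date is the 14th; the gaps (31, 30, 31, 31) track the month lengths.
The rule is the 14th of each month.
Next: March 2035 → 2035-03-14.
April 2035: 2035-04-14.
Next: May 2035 → 2035-05-14.

2035-03-14, 2035-04-14, 2035-05-14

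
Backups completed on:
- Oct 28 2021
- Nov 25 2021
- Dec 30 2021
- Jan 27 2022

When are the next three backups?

All Thursdays; the gaps (28, 35, 28) vary with month length.
This is the last Thursday of each month.
February 2022 ends with Thursday Feb 24 2022.
Last Thursday of March 2022: Mar 31 2022.
Last Thursday of April 2022: Apr 28 2022.

Feb 24 2022, Mar 31 2022, Apr 28 2022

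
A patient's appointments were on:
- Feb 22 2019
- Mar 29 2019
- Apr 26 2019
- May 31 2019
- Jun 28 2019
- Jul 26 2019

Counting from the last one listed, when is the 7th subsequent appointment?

Feb 28 2020

Every date is a Friday; gaps 35, 28, 35, 28, 28 days.
Each is the last Friday of its month (at least one falls on the 29th or later, ruling out '4th Friday').
Last Friday of August 2019: Aug 30 2019.
September 2019 ends with Friday Sep 27 2019.
October 2019 ends with Friday Oct 25 2019.
Last Friday of November 2019: Nov 29 2019.
Last Friday of December 2019: Dec 27 2019.
Last Friday of January 2020: Jan 31 2020.
Last Friday of February 2020: Feb 28 2020.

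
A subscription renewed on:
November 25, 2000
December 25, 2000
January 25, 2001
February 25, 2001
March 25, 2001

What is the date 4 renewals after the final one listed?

The day-of-month is always 25 (30, 31, 31, 28 days between events).
So this recurs on the 25th of each month.
April 2001: April 25, 2001.
Next: May 2001 → May 25, 2001.
Next: June 2001 → June 25, 2001.
July 2001: July 25, 2001.

July 25, 2001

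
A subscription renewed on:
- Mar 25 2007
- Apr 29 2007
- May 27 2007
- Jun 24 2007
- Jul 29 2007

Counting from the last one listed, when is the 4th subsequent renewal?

Every date is a Sunday; gaps 35, 28, 28, 35 days.
Each is the last Sunday of its month (at least one falls on the 29th or later, ruling out '4th Sunday').
Last Sunday of August 2007: Aug 26 2007.
September 2007 ends with Sunday Sep 30 2007.
Last Sunday of October 2007: Oct 28 2007.
November 2007 ends with Sunday Nov 25 2007.

Nov 25 2007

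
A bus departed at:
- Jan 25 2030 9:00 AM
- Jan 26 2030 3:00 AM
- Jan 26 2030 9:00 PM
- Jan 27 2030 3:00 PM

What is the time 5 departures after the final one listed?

Spacing: 18, 18, 18 h — constant 18 h.
Jan 27 2030 3:00 PM + 18 h = Jan 28 2030 9:00 AM.
Jan 28 2030 9:00 AM + 18 h = Jan 29 2030 3:00 AM.
Jan 29 2030 3:00 AM + 18 h = Jan 29 2030 9:00 PM.
Jan 29 2030 9:00 PM + 18 h = Jan 30 2030 3:00 PM.
Jan 30 2030 3:00 PM + 18 h = Jan 31 2030 9:00 AM.

Jan 31 2030 9:00 AM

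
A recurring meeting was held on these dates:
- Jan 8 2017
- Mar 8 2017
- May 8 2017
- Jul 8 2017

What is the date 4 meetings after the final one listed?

The day-of-month is always 8 (59, 61, 61 days between events).
So this recurs on the 8th of every 2 months.
September 2017: Sep 8 2017.
Next: November 2017 → Nov 8 2017.
January 2018: Jan 8 2018.
March 2018: Mar 8 2018.

Mar 8 2018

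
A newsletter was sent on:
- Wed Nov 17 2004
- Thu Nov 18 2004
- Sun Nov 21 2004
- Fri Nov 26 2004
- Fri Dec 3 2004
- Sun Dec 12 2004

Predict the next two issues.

The spacing grows by 2 each time: 1, 3, 5, 7, 9 days.
Next gap: 11 days. Sun Dec 12 2004 + 11 days = Thu Dec 23 2004.
Next gap: 13 days. Thu Dec 23 2004 + 13 days = Wed Jan 5 2005.

Thu Dec 23 2004, Wed Jan 5 2005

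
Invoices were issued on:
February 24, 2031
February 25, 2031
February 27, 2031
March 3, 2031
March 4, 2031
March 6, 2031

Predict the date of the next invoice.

Every event lands on a Monday or Tuesday or Thursday (gaps cycle 1, 2, 4, 1, 2).
So the schedule is: every Monday, Tuesday and Thursday.
The following Monday is March 10, 2031.

March 10, 2031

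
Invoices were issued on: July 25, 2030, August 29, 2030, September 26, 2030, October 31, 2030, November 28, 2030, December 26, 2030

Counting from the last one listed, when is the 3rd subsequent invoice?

March 27, 2031

Every date is a Thursday; gaps 35, 28, 35, 28, 28 days.
Each is the last Thursday of its month (at least one falls on the 29th or later, ruling out '4th Thursday').
January 2031 ends with Thursday January 30, 2031.
February 2031 ends with Thursday February 27, 2031.
Last Thursday of March 2031: March 27, 2031.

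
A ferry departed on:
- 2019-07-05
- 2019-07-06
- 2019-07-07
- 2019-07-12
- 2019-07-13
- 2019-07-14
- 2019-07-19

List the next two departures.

2019-07-20, 2019-07-21

Gaps: 1, 1, 5, 1, 1, 5 days — not constant, but cyclic with period 3.
The events fall on every Friday, Saturday and Sunday.
The following Saturday is 2019-07-20.
Next Sunday: 2019-07-21.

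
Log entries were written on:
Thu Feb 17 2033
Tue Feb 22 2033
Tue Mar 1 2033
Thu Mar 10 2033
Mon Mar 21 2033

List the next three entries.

Sun Apr 3 2033, Mon Apr 18 2033, Thu May 5 2033

Intervals are 5, 7, 9, 11 days — an arithmetic progression with common difference 2.
Next gap: 13 days. Mon Mar 21 2033 + 13 days = Sun Apr 3 2033.
Next gap: 15 days. Sun Apr 3 2033 + 15 days = Mon Apr 18 2033.
Next gap: 17 days. Mon Apr 18 2033 + 17 days = Thu May 5 2033.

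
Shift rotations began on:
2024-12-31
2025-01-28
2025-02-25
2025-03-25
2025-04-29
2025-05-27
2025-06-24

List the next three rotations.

Every date is a Tuesday; gaps 28, 28, 28, 35, 28, 28 days.
Each is the last Tuesday of its month (at least one falls on the 29th or later, ruling out '4th Tuesday').
July 2025 ends with Tuesday 2025-07-29.
Last Tuesday of August 2025: 2025-08-26.
Last Tuesday of September 2025: 2025-09-30.

2025-07-29, 2025-08-26, 2025-09-30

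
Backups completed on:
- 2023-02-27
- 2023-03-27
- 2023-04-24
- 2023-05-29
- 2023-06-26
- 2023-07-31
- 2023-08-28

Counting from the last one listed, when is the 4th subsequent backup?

All Mondays; the gaps (28, 28, 35, 28, 35, 28) vary with month length.
This is the last Monday of each month.
September 2023 ends with Monday 2023-09-25.
October 2023 ends with Monday 2023-10-30.
Last Monday of November 2023: 2023-11-27.
Last Monday of December 2023: 2023-12-25.

2023-12-25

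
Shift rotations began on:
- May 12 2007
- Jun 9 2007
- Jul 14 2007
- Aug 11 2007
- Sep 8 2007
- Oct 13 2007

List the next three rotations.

Gaps: 28, 35, 28, 28, 35 days — a mix of 28 and 35. Every date is a Saturday.
Each is the 2nd Saturday of its month.
November 2007 — 2nd Saturday is Nov 10 2007.
2nd Saturday of December 2007: Dec 8 2007.
2nd Saturday of January 2008: Jan 12 2008.

Nov 10 2007, Dec 8 2007, Jan 12 2008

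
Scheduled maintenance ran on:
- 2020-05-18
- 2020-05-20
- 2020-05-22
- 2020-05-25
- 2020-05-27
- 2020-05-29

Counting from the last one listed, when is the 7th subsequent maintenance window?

2020-06-15

Gaps: 2, 2, 3, 2, 2 days — not constant, but cyclic with period 3.
The events fall on every Monday, Wednesday and Friday.
Next Monday: 2020-06-01.
Next Wednesday: 2020-06-03.
The following Friday is 2020-06-05.
Next Monday: 2020-06-08.
The following Wednesday is 2020-06-10.
Next Friday: 2020-06-12.
Next Monday: 2020-06-15.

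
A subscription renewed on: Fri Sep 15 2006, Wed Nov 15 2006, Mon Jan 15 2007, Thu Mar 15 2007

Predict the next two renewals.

Gaps: 61, 61, 59 days — not constant. Every event is on the 15th of the month.
Pattern: the 15th of every 2 months.
May 2007: Tue May 15 2007.
Next: July 2007 → Sun Jul 15 2007.

Tue May 15 2007, Sun Jul 15 2007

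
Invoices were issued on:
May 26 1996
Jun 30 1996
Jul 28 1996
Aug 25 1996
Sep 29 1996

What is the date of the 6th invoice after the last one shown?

Mar 30 1997

Every date is a Sunday; gaps 35, 28, 28, 35 days.
Each is the last Sunday of its month (at least one falls on the 29th or later, ruling out '4th Sunday').
Last Sunday of October 1996: Oct 27 1996.
Last Sunday of November 1996: Nov 24 1996.
Last Sunday of December 1996: Dec 29 1996.
Last Sunday of January 1997: Jan 26 1997.
February 1997 ends with Sunday Feb 23 1997.
March 1997 ends with Sunday Mar 30 1997.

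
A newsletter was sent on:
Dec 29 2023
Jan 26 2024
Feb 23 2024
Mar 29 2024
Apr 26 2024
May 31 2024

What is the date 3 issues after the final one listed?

Aug 30 2024

Every date is a Friday; gaps 28, 28, 35, 28, 35 days.
Each is the last Friday of its month (at least one falls on the 29th or later, ruling out '4th Friday').
Last Friday of June 2024: Jun 28 2024.
July 2024 ends with Friday Jul 26 2024.
Last Friday of August 2024: Aug 30 2024.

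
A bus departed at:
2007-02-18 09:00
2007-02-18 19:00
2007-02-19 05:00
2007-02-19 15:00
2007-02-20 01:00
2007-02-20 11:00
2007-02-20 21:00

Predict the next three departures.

2007-02-21 07:00, 2007-02-21 17:00, 2007-02-22 03:00

Spacing: 10, 10, 10, 10, 10, 10 h — constant 10 h.
2007-02-20 21:00 + 10 h = 2007-02-21 07:00.
2007-02-21 07:00 + 10 h = 2007-02-21 17:00.
2007-02-21 17:00 + 10 h = 2007-02-22 03:00.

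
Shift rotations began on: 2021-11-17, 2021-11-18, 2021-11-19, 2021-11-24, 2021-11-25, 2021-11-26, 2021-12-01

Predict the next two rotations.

2021-12-02, 2021-12-03

Every event lands on a Wednesday or Thursday or Friday (gaps cycle 1, 1, 5, 1, 1, 5).
So the schedule is: every Wednesday, Thursday and Friday.
Next Thursday: 2021-12-02.
The following Friday is 2021-12-03.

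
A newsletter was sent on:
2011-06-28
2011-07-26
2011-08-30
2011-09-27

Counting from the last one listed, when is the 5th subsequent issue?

2012-02-28

All Tuesdays; the gaps (28, 35, 28) vary with month length.
This is the last Tuesday of each month.
October 2011 ends with Tuesday 2011-10-25.
Last Tuesday of November 2011: 2011-11-29.
December 2011 ends with Tuesday 2011-12-27.
January 2012 ends with Tuesday 2012-01-31.
Last Tuesday of February 2012: 2012-02-28.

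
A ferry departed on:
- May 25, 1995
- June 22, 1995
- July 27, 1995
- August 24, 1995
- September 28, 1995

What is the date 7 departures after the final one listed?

April 25, 1996

These are Thursdays at 28- or 35-day spacing (28, 35, 28, 35).
The pattern: 4th Thursday of the month.
October 1995 — 4th Thursday is October 26, 1995.
4th Thursday of November 1995: November 23, 1995.
4th Thursday of December 1995: December 28, 1995.
January 1996 — 4th Thursday is January 25, 1996.
February 1996 — 4th Thursday is February 22, 1996.
March 1996 — 4th Thursday is March 28, 1996.
April 1996 — 4th Thursday is April 25, 1996.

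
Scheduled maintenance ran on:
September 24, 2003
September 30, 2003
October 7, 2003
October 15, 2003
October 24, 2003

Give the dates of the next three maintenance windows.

Intervals are 6, 7, 8, 9 days — an arithmetic progression with common difference 1.
Next gap: 10 days. October 24, 2003 + 10 days = November 3, 2003.
Next gap: 11 days. November 3, 2003 + 11 days = November 14, 2003.
Next gap: 12 days. November 14, 2003 + 12 days = November 26, 2003.

November 3, 2003; November 14, 2003; November 26, 2003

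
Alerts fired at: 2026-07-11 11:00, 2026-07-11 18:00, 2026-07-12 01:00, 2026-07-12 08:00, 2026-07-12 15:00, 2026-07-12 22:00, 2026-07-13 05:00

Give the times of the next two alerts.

Gaps: 7, 7, 7, 7, 7, 7 hours — each event is 7 hours after the previous one.
2026-07-13 05:00 + 7 h = 2026-07-13 12:00.
2026-07-13 12:00 + 7 h = 2026-07-13 19:00.

2026-07-13 12:00, 2026-07-13 19:00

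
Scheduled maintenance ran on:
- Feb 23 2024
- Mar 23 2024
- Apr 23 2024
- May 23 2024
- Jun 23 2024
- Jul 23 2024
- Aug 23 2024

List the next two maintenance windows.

Sep 23 2024, Oct 23 2024

Each date is the 23rd; the gaps (29, 31, 30, 31, 30, 31) track the month lengths.
The rule is the 23rd of each month.
September 2024: Sep 23 2024.
October 2024: Oct 23 2024.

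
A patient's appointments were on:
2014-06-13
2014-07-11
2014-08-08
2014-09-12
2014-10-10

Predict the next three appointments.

These are Fridays at 28- or 35-day spacing (28, 28, 35, 28).
The pattern: 2nd Friday of the month.
2nd Friday of November 2014: 2014-11-14.
2nd Friday of December 2014: 2014-12-12.
January 2015 — 2nd Friday is 2015-01-09.

2014-11-14, 2014-12-12, 2015-01-09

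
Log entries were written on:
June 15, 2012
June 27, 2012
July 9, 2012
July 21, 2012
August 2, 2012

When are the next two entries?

August 14, 2012; August 26, 2012

Every event comes 12 days after the last (12, 12, 12, 12).
August 2, 2012 + 12 days = August 14, 2012.
August 14, 2012 + 12 days = August 26, 2012.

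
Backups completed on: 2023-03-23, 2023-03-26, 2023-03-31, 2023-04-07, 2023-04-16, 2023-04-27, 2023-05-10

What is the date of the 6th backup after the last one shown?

2023-09-07

Gaps: 3, 5, 7, 9, 11, 13 days — each gap is 2 larger than the previous one.
Next gap: 15 days. 2023-05-10 + 15 days = 2023-05-25.
Next gap: 17 days. 2023-05-25 + 17 days = 2023-06-11.
Next gap: 19 days. 2023-06-11 + 19 days = 2023-06-30.
Next gap: 21 days. 2023-06-30 + 21 days = 2023-07-21.
Next gap: 23 days. 2023-07-21 + 23 days = 2023-08-13.
Next gap: 25 days. 2023-08-13 + 25 days = 2023-09-07.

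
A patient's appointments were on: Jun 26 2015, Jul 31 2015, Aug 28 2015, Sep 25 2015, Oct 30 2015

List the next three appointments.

Every date is a Friday; gaps 35, 28, 28, 35 days.
Each is the last Friday of its month (at least one falls on the 29th or later, ruling out '4th Friday').
Last Friday of November 2015: Nov 27 2015.
December 2015 ends with Friday Dec 25 2015.
January 2016 ends with Friday Jan 29 2016.

Nov 27 2015, Dec 25 2015, Jan 29 2016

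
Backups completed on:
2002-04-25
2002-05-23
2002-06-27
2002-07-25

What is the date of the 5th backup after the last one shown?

Gaps: 28, 35, 28 days — a mix of 28 and 35. Every date is a Thursday.
Each is the 4th Thursday of its month.
August 2002 — 4th Thursday is 2002-08-22.
4th Thursday of September 2002: 2002-09-26.
4th Thursday of October 2002: 2002-10-24.
4th Thursday of November 2002: 2002-11-28.
4th Thursday of December 2002: 2002-12-26.

2002-12-26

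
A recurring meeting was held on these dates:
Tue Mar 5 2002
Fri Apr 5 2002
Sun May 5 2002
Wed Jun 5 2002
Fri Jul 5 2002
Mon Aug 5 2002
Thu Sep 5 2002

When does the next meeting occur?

Gaps: 31, 30, 31, 30, 31, 31 days — not constant. Every event is on the 5th of the month.
Pattern: the 5th of each month.
October 2002: Sat Oct 5 2002.

Sat Oct 5 2002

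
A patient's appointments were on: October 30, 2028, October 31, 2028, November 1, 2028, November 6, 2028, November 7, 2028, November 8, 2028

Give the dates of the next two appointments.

November 13, 2028; November 14, 2028

The gap pattern 1, 1, 5, 1, 1 repeats every 3 events.
These are the Mondays, Tuesdays and Wednesdays of each week.
Next Monday: November 13, 2028.
Next Tuesday: November 14, 2028.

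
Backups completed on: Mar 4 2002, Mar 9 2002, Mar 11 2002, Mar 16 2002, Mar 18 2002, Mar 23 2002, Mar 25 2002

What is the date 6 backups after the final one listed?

Apr 15 2002

Every event lands on a Monday or Saturday (gaps cycle 5, 2, 5, 2, 5, 2).
So the schedule is: every Monday and Saturday.
The following Saturday is Mar 30 2002.
Next Monday: Apr 1 2002.
Next Saturday: Apr 6 2002.
The following Monday is Apr 8 2002.
Next Saturday: Apr 13 2002.
The following Monday is Apr 15 2002.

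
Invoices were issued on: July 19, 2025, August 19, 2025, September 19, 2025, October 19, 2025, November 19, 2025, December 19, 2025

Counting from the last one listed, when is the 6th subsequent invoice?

Each date is the 19th; the gaps (31, 31, 30, 31, 30) track the month lengths.
The rule is the 19th of each month.
Next: January 2026 → January 19, 2026.
Next: February 2026 → February 19, 2026.
March 2026: March 19, 2026.
April 2026: April 19, 2026.
May 2026: May 19, 2026.
Next: June 2026 → June 19, 2026.

June 19, 2026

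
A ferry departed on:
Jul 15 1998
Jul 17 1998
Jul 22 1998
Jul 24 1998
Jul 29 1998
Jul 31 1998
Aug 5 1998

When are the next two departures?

Aug 7 1998, Aug 12 1998

Every event lands on a Wednesday or Friday (gaps cycle 2, 5, 2, 5, 2, 5).
So the schedule is: every Wednesday and Friday.
Next Friday: Aug 7 1998.
Next Wednesday: Aug 12 1998.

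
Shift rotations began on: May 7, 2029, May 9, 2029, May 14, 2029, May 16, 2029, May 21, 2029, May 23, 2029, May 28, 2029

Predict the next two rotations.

Gaps: 2, 5, 2, 5, 2, 5 days — not constant, but cyclic with period 2.
The events fall on every Monday and Wednesday.
The following Wednesday is May 30, 2029.
The following Monday is June 4, 2029.

May 30, 2029; June 4, 2029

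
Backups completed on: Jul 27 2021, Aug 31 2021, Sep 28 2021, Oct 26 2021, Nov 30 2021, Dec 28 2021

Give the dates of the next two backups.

These are Tuesdays with 35, 28, 28, 35, 28-day gaps.
Each is the final Tuesday of its month — Aug 31 2021 is past the 28th, so '4th Tuesday' doesn't fit.
Last Tuesday of January 2022: Jan 25 2022.
February 2022 ends with Tuesday Feb 22 2022.

Jan 25 2022, Feb 22 2022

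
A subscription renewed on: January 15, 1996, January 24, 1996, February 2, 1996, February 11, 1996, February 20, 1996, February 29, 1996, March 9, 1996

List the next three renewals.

The spacing is 9, 9, 9, 9, 9, 9 days — always 9 days.
March 9, 1996 + 9 days = March 18, 1996.
March 18, 1996 + 9 days = March 27, 1996.
March 27, 1996 + 9 days = April 5, 1996.

March 18, 1996; March 27, 1996; April 5, 1996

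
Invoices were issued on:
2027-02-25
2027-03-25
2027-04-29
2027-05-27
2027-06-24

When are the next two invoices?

These are Thursdays with 28, 35, 28, 28-day gaps.
Each is the final Thursday of its month — 2027-04-29 is past the 28th, so '4th Thursday' doesn't fit.
Last Thursday of July 2027: 2027-07-29.
Last Thursday of August 2027: 2027-08-26.

2027-07-29, 2027-08-26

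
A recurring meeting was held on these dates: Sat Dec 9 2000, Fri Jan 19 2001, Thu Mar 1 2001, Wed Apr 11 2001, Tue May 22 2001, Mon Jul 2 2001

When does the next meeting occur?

Sun Aug 12 2001

The spacing is 41, 41, 41, 41, 41 days — always 41 days.
Mon Jul 2 2001 + 41 days = Sun Aug 12 2001.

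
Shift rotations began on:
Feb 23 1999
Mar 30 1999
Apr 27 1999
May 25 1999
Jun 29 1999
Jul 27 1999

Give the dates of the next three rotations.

Aug 31 1999, Sep 28 1999, Oct 26 1999

Every date is a Tuesday; gaps 35, 28, 28, 35, 28 days.
Each is the last Tuesday of its month (at least one falls on the 29th or later, ruling out '4th Tuesday').
August 1999 ends with Tuesday Aug 31 1999.
September 1999 ends with Tuesday Sep 28 1999.
October 1999 ends with Tuesday Oct 26 1999.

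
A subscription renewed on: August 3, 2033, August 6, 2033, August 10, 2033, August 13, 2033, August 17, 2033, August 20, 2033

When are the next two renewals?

August 24, 2033; August 27, 2033

Every event lands on a Wednesday or Saturday (gaps cycle 3, 4, 3, 4, 3).
So the schedule is: every Wednesday and Saturday.
The following Wednesday is August 24, 2033.
Next Saturday: August 27, 2033.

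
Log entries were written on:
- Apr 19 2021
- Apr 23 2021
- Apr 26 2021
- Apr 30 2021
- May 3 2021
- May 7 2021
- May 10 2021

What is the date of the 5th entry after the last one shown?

May 28 2021

The gap pattern 4, 3, 4, 3, 4, 3 repeats every 2 events.
These are the Mondays and Fridays of each week.
Next Friday: May 14 2021.
The following Monday is May 17 2021.
Next Friday: May 21 2021.
Next Monday: May 24 2021.
The following Friday is May 28 2021.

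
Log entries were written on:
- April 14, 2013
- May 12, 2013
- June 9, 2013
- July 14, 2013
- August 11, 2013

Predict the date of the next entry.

September 8, 2013

All dates are Sundays, 28, 28, 35, 28 days apart.
Specifically, the 2nd Sunday of each month.
September 2013 — 2nd Sunday is September 8, 2013.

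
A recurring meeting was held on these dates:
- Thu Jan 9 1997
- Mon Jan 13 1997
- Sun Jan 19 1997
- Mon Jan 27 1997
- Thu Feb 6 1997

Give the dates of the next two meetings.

Intervals are 4, 6, 8, 10 days — an arithmetic progression with common difference 2.
Next gap: 12 days. Thu Feb 6 1997 + 12 days = Tue Feb 18 1997.
Next gap: 14 days. Tue Feb 18 1997 + 14 days = Tue Mar 4 1997.

Tue Feb 18 1997, Tue Mar 4 1997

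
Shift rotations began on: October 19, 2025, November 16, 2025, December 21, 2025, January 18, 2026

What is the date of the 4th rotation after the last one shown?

May 17, 2026

Gaps: 28, 35, 28 days — a mix of 28 and 35. Every date is a Sunday.
Each is the 3rd Sunday of its month.
3rd Sunday of February 2026: February 15, 2026.
3rd Sunday of March 2026: March 15, 2026.
April 2026 — 3rd Sunday is April 19, 2026.
May 2026 — 3rd Sunday is May 17, 2026.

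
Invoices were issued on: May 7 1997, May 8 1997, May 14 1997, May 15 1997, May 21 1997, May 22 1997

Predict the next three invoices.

May 28 1997, May 29 1997, Jun 4 1997

Every event lands on a Wednesday or Thursday (gaps cycle 1, 6, 1, 6, 1).
So the schedule is: every Wednesday and Thursday.
The following Wednesday is May 28 1997.
The following Thursday is May 29 1997.
The following Wednesday is Jun 4 1997.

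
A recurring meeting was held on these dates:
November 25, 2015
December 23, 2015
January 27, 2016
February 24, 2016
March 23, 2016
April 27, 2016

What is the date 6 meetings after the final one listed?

October 26, 2016

All dates are Wednesdays, 28, 35, 28, 28, 35 days apart.
Specifically, the 4th Wednesday of each month.
May 2016 — 4th Wednesday is May 25, 2016.
4th Wednesday of June 2016: June 22, 2016.
4th Wednesday of July 2016: July 27, 2016.
4th Wednesday of August 2016: August 24, 2016.
September 2016 — 4th Wednesday is September 28, 2016.
October 2016 — 4th Wednesday is October 26, 2016.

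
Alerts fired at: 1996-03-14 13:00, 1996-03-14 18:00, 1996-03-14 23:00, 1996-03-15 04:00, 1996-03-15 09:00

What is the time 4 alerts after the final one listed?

1996-03-16 05:00

Spacing: 5, 5, 5, 5 h — constant 5 h.
1996-03-15 09:00 + 5 h = 1996-03-15 14:00.
1996-03-15 14:00 + 5 h = 1996-03-15 19:00.
1996-03-15 19:00 + 5 h = 1996-03-16 00:00.
1996-03-16 00:00 + 5 h = 1996-03-16 05:00.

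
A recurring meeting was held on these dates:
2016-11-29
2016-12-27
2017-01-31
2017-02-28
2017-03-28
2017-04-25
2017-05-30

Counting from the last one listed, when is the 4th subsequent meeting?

These are Tuesdays with 28, 35, 28, 28, 28, 35-day gaps.
Each is the final Tuesday of its month — 2016-11-29 is past the 28th, so '4th Tuesday' doesn't fit.
Last Tuesday of June 2017: 2017-06-27.
July 2017 ends with Tuesday 2017-07-25.
August 2017 ends with Tuesday 2017-08-29.
September 2017 ends with Tuesday 2017-09-26.

2017-09-26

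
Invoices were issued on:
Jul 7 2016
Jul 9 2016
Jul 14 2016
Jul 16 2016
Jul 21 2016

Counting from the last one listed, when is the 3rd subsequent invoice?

Every event lands on a Thursday or Saturday (gaps cycle 2, 5, 2, 5).
So the schedule is: every Thursday and Saturday.
The following Saturday is Jul 23 2016.
Next Thursday: Jul 28 2016.
The following Saturday is Jul 30 2016.

Jul 30 2016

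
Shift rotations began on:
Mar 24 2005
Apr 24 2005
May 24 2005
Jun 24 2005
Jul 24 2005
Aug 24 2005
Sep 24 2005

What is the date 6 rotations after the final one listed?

Gaps: 31, 30, 31, 30, 31, 31 days — not constant. Every event is on the 24th of the month.
Pattern: the 24th of each month.
October 2005: Oct 24 2005.
Next: November 2005 → Nov 24 2005.
Next: December 2005 → Dec 24 2005.
January 2006: Jan 24 2006.
Next: February 2006 → Feb 24 2006.
March 2006: Mar 24 2006.

Mar 24 2006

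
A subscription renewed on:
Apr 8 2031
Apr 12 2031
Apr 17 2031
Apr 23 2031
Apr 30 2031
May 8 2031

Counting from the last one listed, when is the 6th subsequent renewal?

Intervals are 4, 5, 6, 7, 8 days — an arithmetic progression with common difference 1.
Next gap: 9 days. May 8 2031 + 9 days = May 17 2031.
Next gap: 10 days. May 17 2031 + 10 days = May 27 2031.
Next gap: 11 days. May 27 2031 + 11 days = Jun 7 2031.
Next gap: 12 days. Jun 7 2031 + 12 days = Jun 19 2031.
Next gap: 13 days. Jun 19 2031 + 13 days = Jul 2 2031.
Next gap: 14 days. Jul 2 2031 + 14 days = Jul 16 2031.

Jul 16 2031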